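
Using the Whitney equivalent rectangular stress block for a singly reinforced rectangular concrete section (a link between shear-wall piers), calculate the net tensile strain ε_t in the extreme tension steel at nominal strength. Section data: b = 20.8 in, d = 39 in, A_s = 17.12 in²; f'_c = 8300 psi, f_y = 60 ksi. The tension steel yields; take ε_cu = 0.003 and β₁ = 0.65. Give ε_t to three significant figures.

ε_t ≈ 0.00786

a = A_s f_y/(0.85 f'_c b) = 7.000 in.
β₁ = 0.65, so c = a/β₁ = 7.000/0.65 = 10.769 in.
From the linear strain diagram with ε_cu = 0.003: ε_t = 0.003 (d − c)/c = 0.003 × (39 − 10.769)/10.769 = 0.00786.
Since ε_t ≥ 0.005, the section is tension-controlled.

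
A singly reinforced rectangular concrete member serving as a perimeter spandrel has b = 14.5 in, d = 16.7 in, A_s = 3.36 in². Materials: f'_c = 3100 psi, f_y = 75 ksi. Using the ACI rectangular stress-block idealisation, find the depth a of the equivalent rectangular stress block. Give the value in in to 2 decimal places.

a ≈ 6.60 in

T = A_s f_y = 3.36 × 75 = 252 kips.
a = T/(0.85 f'_c b) = 252/(0.85 × 3.1 × 14.5) = 6.60 in.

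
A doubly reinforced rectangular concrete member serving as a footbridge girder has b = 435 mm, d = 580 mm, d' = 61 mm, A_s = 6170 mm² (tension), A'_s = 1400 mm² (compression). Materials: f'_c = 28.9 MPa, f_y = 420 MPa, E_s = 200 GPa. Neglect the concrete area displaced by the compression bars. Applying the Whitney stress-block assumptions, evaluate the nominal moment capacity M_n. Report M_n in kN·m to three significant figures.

Assume both tension and compression steel yield.
Net tension couple steel: A_s − A'_s = 4770 mm².
a = (A_s − A'_s) f_y / (0.85 f'_c b) = 2003400/(0.85 × 28.9 × 435) = 187.48 mm.
c = a/β₁ = 187.48/0.844 = 222.13 mm; ε'_s = 0.003(c − d')/c = 0.0022 ≥ f_y/E_s = 0.0021, so compression steel does yield.
M_n = (A_s − A'_s) f_y (d − a/2) + A'_s f_y (d − d') = [2003400 × (580 − 93.74) + 588000 × (580 − 61)] × 10⁻⁶ = 974.17 + 305.17 = 1279.34 kN·m.

M_n ≈ 1280 kN·m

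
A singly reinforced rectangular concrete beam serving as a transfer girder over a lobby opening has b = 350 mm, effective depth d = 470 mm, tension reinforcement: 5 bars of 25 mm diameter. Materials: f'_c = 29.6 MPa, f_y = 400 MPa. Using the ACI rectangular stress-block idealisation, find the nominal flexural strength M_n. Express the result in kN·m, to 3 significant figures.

A_s = 5 × 491 = 2455 mm².
T = A_s f_y = 2455 × 400 = 982000 N = 982 kN.
From C = T: a = T/(0.85 f'_c b) = 982000/(0.85 × 29.6 × 350) = 111.51 mm.
M_n = T(d − a/2) = 982 kN × (470 − 55.755) mm = 406.79 kN·m.

M_n ≈ 407 kN·m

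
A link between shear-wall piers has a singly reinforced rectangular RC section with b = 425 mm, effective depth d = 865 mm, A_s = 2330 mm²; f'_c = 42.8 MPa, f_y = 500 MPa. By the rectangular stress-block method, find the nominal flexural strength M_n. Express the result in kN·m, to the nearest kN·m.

T = A_s f_y = 2330 × 500 = 1165000 N = 1165 kN.
From C = T: a = T/(0.85 f'_c b) = 1165000/(0.85 × 42.8 × 425) = 75.35 mm.
M_n = T(d − a/2) = 1165 kN × (865 − 37.675) mm = 963.83 kN·m.

M_n ≈ 964 kN·m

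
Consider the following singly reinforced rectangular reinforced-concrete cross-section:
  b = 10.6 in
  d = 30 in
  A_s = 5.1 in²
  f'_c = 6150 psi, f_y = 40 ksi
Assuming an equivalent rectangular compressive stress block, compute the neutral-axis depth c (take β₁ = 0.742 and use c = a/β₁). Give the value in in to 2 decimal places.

T = A_s f_y = 5.1 × 40 = 204 kips.
a = T/(0.85 f'_c b) = 204/(0.85 × 6.15 × 10.6) = 3.6815 in.
With β₁ = 0.742, c = a/β₁ = 3.6815/0.742 = 4.96 in.

c ≈ 4.96 in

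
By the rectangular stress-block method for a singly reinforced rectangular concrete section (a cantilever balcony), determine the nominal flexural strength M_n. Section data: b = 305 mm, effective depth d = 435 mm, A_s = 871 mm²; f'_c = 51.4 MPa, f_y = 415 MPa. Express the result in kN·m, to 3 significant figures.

M_n ≈ 152 kN·m

T = A_s f_y = 871 × 415 = 361465 N = 361.465 kN.
From C = T: a = T/(0.85 f'_c b) = 361465/(0.85 × 51.4 × 305) = 27.13 mm.
M_n = T(d − a/2) = 361.465 kN × (435 − 13.565) mm = 152.33 kN·m.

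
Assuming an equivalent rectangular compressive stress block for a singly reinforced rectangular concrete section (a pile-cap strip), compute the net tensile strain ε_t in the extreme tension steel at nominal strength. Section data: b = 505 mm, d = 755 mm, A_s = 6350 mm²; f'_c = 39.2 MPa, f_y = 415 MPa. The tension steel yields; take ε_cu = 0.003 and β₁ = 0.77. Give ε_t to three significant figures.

ε_t ≈ 0.00814

a = A_s f_y/(0.85 f'_c b) = 156.61 mm.
β₁ = 0.77, so c = a/β₁ = 156.61/0.77 = 203.39 mm.
From the linear strain diagram with ε_cu = 0.003: ε_t = 0.003 (d − c)/c = 0.003 × (755 − 203.39)/203.39 = 0.00814.
Since ε_t ≥ 0.005, the section is tension-controlled.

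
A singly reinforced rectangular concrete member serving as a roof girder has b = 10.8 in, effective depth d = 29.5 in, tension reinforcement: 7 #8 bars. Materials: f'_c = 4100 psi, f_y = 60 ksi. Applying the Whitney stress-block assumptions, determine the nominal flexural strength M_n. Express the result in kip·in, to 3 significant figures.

A_s = 7 × 0.79 = 5.53 in².
T = A_s f_y = 5.53 × 60 = 331.8 kips.
a = T/(0.85 f'_c b) = 331.8/(0.85 × 4.1 × 10.8) = 8.816 in.
M_n = T(d − a/2) = 331.8 × (29.5 − 4.408) = 8325.5 kip·in.

M_n ≈ 8330 kip·in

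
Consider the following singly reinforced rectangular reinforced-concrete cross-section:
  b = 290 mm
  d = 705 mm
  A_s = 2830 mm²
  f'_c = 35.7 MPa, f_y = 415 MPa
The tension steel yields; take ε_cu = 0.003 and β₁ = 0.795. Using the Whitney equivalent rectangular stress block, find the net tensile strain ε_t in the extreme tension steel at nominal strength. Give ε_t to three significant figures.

ε_t ≈ 0.00960

a = A_s f_y/(0.85 f'_c b) = 133.46 mm.
β₁ = 0.795, so c = a/β₁ = 133.46/0.795 = 167.87 mm.
From the linear strain diagram with ε_cu = 0.003: ε_t = 0.003 (d − c)/c = 0.003 × (705 − 167.87)/167.87 = 0.00960.
Since ε_t ≥ 0.005, the section is tension-controlled.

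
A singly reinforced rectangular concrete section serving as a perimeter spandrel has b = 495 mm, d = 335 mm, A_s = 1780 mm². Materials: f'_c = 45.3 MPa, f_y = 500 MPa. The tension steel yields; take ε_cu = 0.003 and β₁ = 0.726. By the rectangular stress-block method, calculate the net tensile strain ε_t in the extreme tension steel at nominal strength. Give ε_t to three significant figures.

ε_t ≈ 0.0126

a = A_s f_y/(0.85 f'_c b) = 46.69 mm.
β₁ = 0.726, so c = a/β₁ = 46.69/0.726 = 64.31 mm.
From the linear strain diagram with ε_cu = 0.003: ε_t = 0.003 (d − c)/c = 0.003 × (335 − 64.31)/64.31 = 0.0126.
Since ε_t ≥ 0.005, the section is tension-controlled.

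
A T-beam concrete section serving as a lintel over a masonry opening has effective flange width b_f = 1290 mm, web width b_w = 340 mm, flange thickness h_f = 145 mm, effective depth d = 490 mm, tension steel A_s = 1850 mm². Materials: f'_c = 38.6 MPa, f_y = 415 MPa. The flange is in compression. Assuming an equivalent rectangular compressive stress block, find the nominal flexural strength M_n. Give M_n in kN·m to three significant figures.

M_n ≈ 369 kN·m

Tension: T = A_s f_y = 1850 × 415 = 767750 N.
Try a within the flange: a = T/(0.85 f'_c b_f) = 767750/(0.85 × 38.6 × 1290) = 18.14 mm.
Since a = 18.14 ≤ h_f = 145 mm, the stress block lies entirely in the flange; analyse as a rectangular beam of width b_f.
M_n = T(d − a/2) = 767750 × (490 − 9.07) = 369.23 × 10⁶ N·mm.
M_n = 369.23 kN·m.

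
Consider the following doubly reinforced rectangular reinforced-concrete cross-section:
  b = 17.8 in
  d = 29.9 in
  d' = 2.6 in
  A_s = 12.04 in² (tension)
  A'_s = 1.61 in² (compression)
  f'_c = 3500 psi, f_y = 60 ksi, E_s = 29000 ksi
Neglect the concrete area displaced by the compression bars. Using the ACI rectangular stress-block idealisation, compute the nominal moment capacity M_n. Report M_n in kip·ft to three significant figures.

Assume both steels yield.
a = (A_s − A'_s) f_y/(0.85 f'_c b) = (12.04 − 1.61) × 60/(0.85 × 3.5 × 17.8) = 11.818 in.
c = a/β₁ = 11.818/0.85 = 13.904 in; ε'_s = 0.003(c − d')/c = 0.0024 ≥ ε_y = 0.0021, so the compression steel yields.
M_n = (A_s − A'_s) f_y (d − a/2) + A'_s f_y (d − d') = 625.8 × (29.9 − 5.909) + 96.6 × (29.9 − 2.6) = 15013.6 + 2637.2 = 17650.8 kip·in = 17650.8/12 = 1470.90 kip·ft.

M_n ≈ 1470 kip·ft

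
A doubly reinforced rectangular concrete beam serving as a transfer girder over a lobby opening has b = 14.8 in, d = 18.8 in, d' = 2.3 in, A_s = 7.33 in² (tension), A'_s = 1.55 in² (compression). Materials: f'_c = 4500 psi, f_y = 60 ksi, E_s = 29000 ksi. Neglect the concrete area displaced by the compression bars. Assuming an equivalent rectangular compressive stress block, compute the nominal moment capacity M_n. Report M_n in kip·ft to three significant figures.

M_n ≈ 583 kip·ft

Assume both steels yield.
a = (A_s − A'_s) f_y/(0.85 f'_c b) = (7.33 − 1.55) × 60/(0.85 × 4.5 × 14.8) = 6.126 in.
c = a/β₁ = 6.126/0.825 = 7.425 in; ε'_s = 0.003(c − d')/c = 0.0021 ≥ ε_y = 0.0021, so the compression steel yields.
M_n = (A_s − A'_s) f_y (d − a/2) + A'_s f_y (d − d') = 346.8 × (18.8 − 3.063) + 93 × (18.8 − 2.3) = 5457.6 + 1534.5 = 6992.1 kip·in = 6992.1/12 = 582.68 kip·ft.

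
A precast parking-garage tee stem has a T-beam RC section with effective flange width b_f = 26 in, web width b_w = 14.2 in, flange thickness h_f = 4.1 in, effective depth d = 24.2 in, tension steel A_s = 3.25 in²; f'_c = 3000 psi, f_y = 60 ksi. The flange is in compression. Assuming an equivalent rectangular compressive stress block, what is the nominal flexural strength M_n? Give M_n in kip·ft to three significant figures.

Tension: T = A_s f_y = 3.25 × 60 = 195 kips.
Try a within the flange: a = T/(0.85 f'_c b_f) = 195/(0.85 × 3 × 26) = 2.941 in.
Since a = 2.941 ≤ h_f = 4.1 in, the stress block lies entirely in the flange; analyse as a rectangular beam of width b_f.
M_n = T(d − a/2) = 195 × (24.2 − 1.4705) = 4432.3 kip·in.
M_n = 4432.3/12 = 369.36 kip·ft.

M_n ≈ 369 kip·ft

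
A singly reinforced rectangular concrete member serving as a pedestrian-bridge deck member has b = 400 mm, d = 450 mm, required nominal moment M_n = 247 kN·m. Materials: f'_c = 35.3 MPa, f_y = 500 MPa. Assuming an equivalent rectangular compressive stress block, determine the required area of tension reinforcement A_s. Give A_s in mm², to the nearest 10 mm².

A_s ≈ 1160 mm²

With M_n = 0.85 f'_c a b (d − a/2), solve the quadratic for a:
a = d − √(d² − 2M_n/(0.85 f'_c b)) = 450 − √(450² − 2 × 247×10⁶/(0.85 × 35.3 × 400)) = 48.33 mm.
A_s = 0.85 f'_c a b / f_y = 0.85 × 35.3 × 48.33 × 400 / 500 = 1160.1 mm².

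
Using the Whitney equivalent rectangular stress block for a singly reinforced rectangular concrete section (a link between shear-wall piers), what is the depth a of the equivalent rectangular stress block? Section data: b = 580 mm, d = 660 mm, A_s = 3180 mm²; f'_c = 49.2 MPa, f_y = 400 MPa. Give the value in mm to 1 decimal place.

T = A_s f_y = 3180 × 400 = 1272000 N = 1272 kN.
Setting C = 0.85 f'_c a b equal to T: a = 1272000/(0.85 × 49.2 × 580) = 52.4 mm.

a ≈ 52.4 mm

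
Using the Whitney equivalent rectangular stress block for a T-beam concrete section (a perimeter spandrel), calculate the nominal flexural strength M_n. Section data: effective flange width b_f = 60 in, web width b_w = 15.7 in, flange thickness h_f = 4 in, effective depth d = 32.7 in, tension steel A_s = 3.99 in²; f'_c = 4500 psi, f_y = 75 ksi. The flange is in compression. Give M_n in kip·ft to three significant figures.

M_n ≈ 799 kip·ft

Tension: T = A_s f_y = 3.99 × 75 = 299.25 kips.
Try a within the flange: a = T/(0.85 f'_c b_f) = 299.25/(0.85 × 4.5 × 60) = 1.304 in.
Since a = 1.304 ≤ h_f = 4 in, the stress block lies entirely in the flange; analyse as a rectangular beam of width b_f.
M_n = T(d − a/2) = 299.25 × (32.7 − 0.652) = 9590.4 kip·in.
M_n = 9590.4/12 = 799.20 kip·ft.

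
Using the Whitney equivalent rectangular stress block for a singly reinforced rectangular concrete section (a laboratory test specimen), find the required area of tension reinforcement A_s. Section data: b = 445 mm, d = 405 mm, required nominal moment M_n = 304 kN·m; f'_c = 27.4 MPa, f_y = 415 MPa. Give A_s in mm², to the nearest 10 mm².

A_s ≈ 2010 mm²

With M_n = 0.85 f'_c a b (d − a/2), solve the quadratic for a:
a = d − √(d² − 2M_n/(0.85 f'_c b)) = 405 − √(405² − 2 × 304×10⁶/(0.85 × 27.4 × 445)) = 80.41 mm.
A_s = 0.85 f'_c a b / f_y = 0.85 × 27.4 × 80.41 × 445 / 415 = 2008.1 mm².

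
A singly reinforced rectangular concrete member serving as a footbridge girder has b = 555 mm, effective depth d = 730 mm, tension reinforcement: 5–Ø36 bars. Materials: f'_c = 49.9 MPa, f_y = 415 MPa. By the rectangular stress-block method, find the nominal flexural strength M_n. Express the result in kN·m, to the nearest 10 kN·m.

M_n ≈ 1450 kN·m

A_s = 5 × 1018 = 5090 mm².
T = A_s f_y = 5090 × 415 = 2112350 N = 2112.35 kN.
From C = T: a = T/(0.85 f'_c b) = 2112350/(0.85 × 49.9 × 555) = 89.73 mm.
M_n = T(d − a/2) = 2112.35 kN × (730 − 44.865) mm = 1447.24 kN·m.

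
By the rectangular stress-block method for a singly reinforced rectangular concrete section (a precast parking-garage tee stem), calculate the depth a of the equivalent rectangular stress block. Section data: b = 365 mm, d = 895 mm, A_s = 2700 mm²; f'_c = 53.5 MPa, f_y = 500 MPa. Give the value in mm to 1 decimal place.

T = A_s f_y = 2700 × 500 = 1350000 N = 1350 kN.
Setting C = 0.85 f'_c a b equal to T: a = 1350000/(0.85 × 53.5 × 365) = 81.3 mm.

a ≈ 81.3 mm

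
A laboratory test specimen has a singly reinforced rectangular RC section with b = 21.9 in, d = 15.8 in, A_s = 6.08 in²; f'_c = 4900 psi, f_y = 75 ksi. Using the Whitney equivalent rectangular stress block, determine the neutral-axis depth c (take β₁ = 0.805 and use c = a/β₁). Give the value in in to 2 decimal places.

c ≈ 6.21 in

T = A_s f_y = 6.08 × 75 = 456 kips.
a = T/(0.85 f'_c b) = 456/(0.85 × 4.9 × 21.9) = 4.9993 in.
With β₁ = 0.805, c = a/β₁ = 4.9993/0.805 = 6.21 in.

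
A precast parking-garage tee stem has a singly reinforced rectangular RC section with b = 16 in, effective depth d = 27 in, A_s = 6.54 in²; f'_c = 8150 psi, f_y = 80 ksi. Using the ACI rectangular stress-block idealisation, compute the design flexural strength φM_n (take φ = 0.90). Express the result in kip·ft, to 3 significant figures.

T = A_s f_y = 6.54 × 80 = 523.2 kips.
a = T/(0.85 f'_c b) = 523.2/(0.85 × 8.15 × 16) = 4.720 in.
M_n = T(d − a/2) = 523.2 × (27 − 2.36) = 12891.6 kip·in = 12891.6/12 = 1074.30 kip·ft.
φM_n = 0.90 × 1074.30 = 966.87 kip·ft.

φM_n ≈ 967 kip·ft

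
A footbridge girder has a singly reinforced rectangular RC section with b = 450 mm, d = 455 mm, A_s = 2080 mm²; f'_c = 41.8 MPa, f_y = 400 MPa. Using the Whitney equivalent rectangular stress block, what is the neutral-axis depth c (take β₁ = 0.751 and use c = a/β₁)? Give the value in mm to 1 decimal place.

c ≈ 69.3 mm

T = A_s f_y = 2080 × 400 = 832000 N = 832 kN.
Setting C = 0.85 f'_c a b equal to T: a = 832000/(0.85 × 41.8 × 450) = 52.037 mm.
With β₁ = 0.751, c = a/β₁ = 52.037/0.751 = 69.3 mm.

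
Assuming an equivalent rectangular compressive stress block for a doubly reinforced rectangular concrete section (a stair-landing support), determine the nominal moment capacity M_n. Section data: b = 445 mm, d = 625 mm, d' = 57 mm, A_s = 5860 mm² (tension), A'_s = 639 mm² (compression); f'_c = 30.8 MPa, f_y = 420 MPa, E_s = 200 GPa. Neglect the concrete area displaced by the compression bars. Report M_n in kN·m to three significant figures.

Assume both tension and compression steel yield.
Net tension couple steel: A_s − A'_s = 5221 mm².
a = (A_s − A'_s) f_y / (0.85 f'_c b) = 2192820/(0.85 × 30.8 × 445) = 188.22 mm.
c = a/β₁ = 188.22/0.83 = 226.77 mm; ε'_s = 0.003(c − d')/c = 0.0022 ≥ f_y/E_s = 0.0021, so compression steel does yield.
M_n = (A_s − A'_s) f_y (d − a/2) + A'_s f_y (d − d') = [2192820 × (625 − 94.11) + 268380 × (625 − 57)] × 10⁻⁶ = 1164.15 + 152.44 = 1316.59 kN·m.

M_n ≈ 1320 kN·m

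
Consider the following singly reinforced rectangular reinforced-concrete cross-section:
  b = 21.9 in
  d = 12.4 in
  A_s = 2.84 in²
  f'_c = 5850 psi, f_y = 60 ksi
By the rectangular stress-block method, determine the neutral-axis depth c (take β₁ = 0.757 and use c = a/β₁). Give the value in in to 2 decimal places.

T = A_s f_y = 2.84 × 60 = 170.4 kips.
a = T/(0.85 f'_c b) = 170.4/(0.85 × 5.85 × 21.9) = 1.5648 in.
With β₁ = 0.757, c = a/β₁ = 1.5648/0.757 = 2.07 in.

c ≈ 2.07 in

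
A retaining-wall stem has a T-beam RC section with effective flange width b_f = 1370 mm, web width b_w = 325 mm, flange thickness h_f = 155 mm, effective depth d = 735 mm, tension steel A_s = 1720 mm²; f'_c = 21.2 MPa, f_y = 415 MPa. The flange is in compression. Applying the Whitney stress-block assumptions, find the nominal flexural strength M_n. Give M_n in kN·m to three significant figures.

Tension: T = A_s f_y = 1720 × 415 = 713800 N.
Try a within the flange: a = T/(0.85 f'_c b_f) = 713800/(0.85 × 21.2 × 1370) = 28.91 mm.
Since a = 28.91 ≤ h_f = 155 mm, the stress block lies entirely in the flange; analyse as a rectangular beam of width b_f.
M_n = T(d − a/2) = 713800 × (735 − 14.455) = 514.33 × 10⁶ N·mm.
M_n = 514.33 kN·m.

M_n ≈ 514 kN·m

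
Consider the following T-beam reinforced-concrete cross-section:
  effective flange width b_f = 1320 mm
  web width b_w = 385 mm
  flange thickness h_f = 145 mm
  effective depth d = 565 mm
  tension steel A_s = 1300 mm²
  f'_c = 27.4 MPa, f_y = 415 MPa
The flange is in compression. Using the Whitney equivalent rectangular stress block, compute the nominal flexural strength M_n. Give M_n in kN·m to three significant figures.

Tension: T = A_s f_y = 1300 × 415 = 539500 N.
Try a within the flange: a = T/(0.85 f'_c b_f) = 539500/(0.85 × 27.4 × 1320) = 17.55 mm.
Since a = 17.55 ≤ h_f = 145 mm, the stress block lies entirely in the flange; analyse as a rectangular beam of width b_f.
M_n = T(d − a/2) = 539500 × (565 − 8.775) = 300.08 × 10⁶ N·mm.
M_n = 300.08 kN·m.

M_n ≈ 300 kN·m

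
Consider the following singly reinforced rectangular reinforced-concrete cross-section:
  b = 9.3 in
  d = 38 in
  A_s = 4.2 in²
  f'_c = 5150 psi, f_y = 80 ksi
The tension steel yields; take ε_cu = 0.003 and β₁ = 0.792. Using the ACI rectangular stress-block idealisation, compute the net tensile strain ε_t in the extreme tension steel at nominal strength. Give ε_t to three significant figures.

a = A_s f_y/(0.85 f'_c b) = 8.253 in.
β₁ = 0.792, so c = a/β₁ = 8.253/0.792 = 10.420 in.
From the linear strain diagram with ε_cu = 0.003: ε_t = 0.003 (d − c)/c = 0.003 × (38 − 10.420)/10.420 = 0.00794.
Since ε_t ≥ 0.005, the section is tension-controlled.

ε_t ≈ 0.00794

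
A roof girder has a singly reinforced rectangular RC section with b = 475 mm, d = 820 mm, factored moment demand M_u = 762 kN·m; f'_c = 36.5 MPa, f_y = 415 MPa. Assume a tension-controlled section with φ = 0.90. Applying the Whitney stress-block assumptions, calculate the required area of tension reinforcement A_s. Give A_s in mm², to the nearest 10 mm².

M_n = M_u/φ = 762/0.90 = 846.667 kN·m.
With M_n = 0.85 f'_c a b (d − a/2), solve the quadratic for a:
a = d − √(d² − 2M_n/(0.85 f'_c b)) = 820 − √(820² − 2 × 846.667×10⁶/(0.85 × 36.5 × 475)) = 73.34 mm.
A_s = 0.85 f'_c a b / f_y = 0.85 × 36.5 × 73.34 × 475 / 415 = 2604.3 mm².

A_s ≈ 2600 mm²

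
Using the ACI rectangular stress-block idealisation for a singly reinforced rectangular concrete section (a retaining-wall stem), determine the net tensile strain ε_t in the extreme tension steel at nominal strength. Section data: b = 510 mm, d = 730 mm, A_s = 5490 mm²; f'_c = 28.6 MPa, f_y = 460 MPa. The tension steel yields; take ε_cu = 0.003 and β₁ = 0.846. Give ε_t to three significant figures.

a = A_s f_y/(0.85 f'_c b) = 203.69 mm.
β₁ = 0.846, so c = a/β₁ = 203.69/0.846 = 240.77 mm.
From the linear strain diagram with ε_cu = 0.003: ε_t = 0.003 (d − c)/c = 0.003 × (730 − 240.77)/240.77 = 0.00610.
Since ε_t ≥ 0.005, the section is tension-controlled.

ε_t ≈ 0.00610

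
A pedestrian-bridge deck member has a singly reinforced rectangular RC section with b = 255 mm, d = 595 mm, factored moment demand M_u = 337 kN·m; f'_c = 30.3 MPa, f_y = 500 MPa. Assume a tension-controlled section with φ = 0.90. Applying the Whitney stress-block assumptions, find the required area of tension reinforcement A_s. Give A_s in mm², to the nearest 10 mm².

M_n = M_u/φ = 337/0.90 = 374.444 kN·m.
With M_n = 0.85 f'_c a b (d − a/2), solve the quadratic for a:
a = d − √(d² − 2M_n/(0.85 f'_c b)) = 595 − √(595² − 2 × 374.444×10⁶/(0.85 × 30.3 × 255)) = 105.11 mm.
A_s = 0.85 f'_c a b / f_y = 0.85 × 30.3 × 105.11 × 255 / 500 = 1380.6 mm².

A_s ≈ 1380 mm²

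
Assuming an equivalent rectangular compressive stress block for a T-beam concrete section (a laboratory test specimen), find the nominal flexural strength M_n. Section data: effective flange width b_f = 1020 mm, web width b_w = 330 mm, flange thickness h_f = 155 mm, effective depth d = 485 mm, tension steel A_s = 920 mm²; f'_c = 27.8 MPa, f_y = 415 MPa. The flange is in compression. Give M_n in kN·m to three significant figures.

M_n ≈ 182 kN·m

Tension: T = A_s f_y = 920 × 415 = 381800 N.
Try a within the flange: a = T/(0.85 f'_c b_f) = 381800/(0.85 × 27.8 × 1020) = 15.84 mm.
Since a = 15.84 ≤ h_f = 155 mm, the stress block lies entirely in the flange; analyse as a rectangular beam of width b_f.
M_n = T(d − a/2) = 381800 × (485 − 7.92) = 182.15 × 10⁶ N·mm.
M_n = 182.15 kN·m.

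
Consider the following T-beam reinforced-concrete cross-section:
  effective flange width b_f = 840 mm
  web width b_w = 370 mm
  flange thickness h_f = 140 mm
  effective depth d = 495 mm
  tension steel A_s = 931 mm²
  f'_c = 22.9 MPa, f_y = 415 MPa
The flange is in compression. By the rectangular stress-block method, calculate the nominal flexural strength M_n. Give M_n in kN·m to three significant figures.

Tension: T = A_s f_y = 931 × 415 = 386365 N.
Try a within the flange: a = T/(0.85 f'_c b_f) = 386365/(0.85 × 22.9 × 840) = 23.63 mm.
Since a = 23.63 ≤ h_f = 140 mm, the stress block lies entirely in the flange; analyse as a rectangular beam of width b_f.
M_n = T(d − a/2) = 386365 × (495 − 11.815) = 186.69 × 10⁶ N·mm.
M_n = 186.69 kN·m.

M_n ≈ 187 kN·m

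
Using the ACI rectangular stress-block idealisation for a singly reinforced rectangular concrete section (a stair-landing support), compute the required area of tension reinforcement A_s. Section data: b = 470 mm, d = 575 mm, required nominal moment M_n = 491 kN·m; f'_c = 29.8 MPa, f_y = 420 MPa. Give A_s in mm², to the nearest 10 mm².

With M_n = 0.85 f'_c a b (d − a/2), solve the quadratic for a:
a = d − √(d² − 2M_n/(0.85 f'_c b)) = 575 − √(575² − 2 × 491×10⁶/(0.85 × 29.8 × 470)) = 76.86 mm.
A_s = 0.85 f'_c a b / f_y = 0.85 × 29.8 × 76.86 × 470 / 420 = 2178.6 mm².

A_s ≈ 2180 mm²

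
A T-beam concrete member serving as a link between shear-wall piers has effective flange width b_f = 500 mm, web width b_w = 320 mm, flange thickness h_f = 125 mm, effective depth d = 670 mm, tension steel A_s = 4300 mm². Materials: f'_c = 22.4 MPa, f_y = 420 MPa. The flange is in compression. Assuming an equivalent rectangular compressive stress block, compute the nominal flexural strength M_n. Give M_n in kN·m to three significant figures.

M_n ≈ 1030 kN·m

Tension: T = A_s f_y = 4300 × 420 = 1806000 N.
Try a within the flange: a = T/(0.85 f'_c b_f) = 1806000/(0.85 × 22.4 × 500) = 189.71 mm.
a = 189.71 > h_f = 125 mm: the block extends into the web. Split into flange-overhang and web parts.
C_f = 0.85 f'_c (b_f − b_w) h_f = 0.85 × 22.4 × (500 − 320) × 125 = 428400 N.
Remaining web compression depth: a_w = (T − C_f)/(0.85 f'_c b_w) = (1806000 − 428400)/(0.85 × 22.4 × 320) = 226.10 mm.
M_n = C_f(d − h_f/2) + (T − C_f)(d − a_w/2) = 428400 × (670 − 62.5) + 1377600 × (670 − 113.05) = 260.25 + 767.25 = 1027.50 × 10⁶ N·mm.
M_n = 1027.50 kN·m.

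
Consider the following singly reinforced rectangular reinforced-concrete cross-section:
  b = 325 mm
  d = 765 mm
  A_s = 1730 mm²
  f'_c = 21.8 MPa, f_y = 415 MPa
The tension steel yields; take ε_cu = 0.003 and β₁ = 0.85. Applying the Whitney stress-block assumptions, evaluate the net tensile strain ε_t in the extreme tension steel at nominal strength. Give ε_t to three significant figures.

ε_t ≈ 0.0134

a = A_s f_y/(0.85 f'_c b) = 119.22 mm.
β₁ = 0.85, so c = a/β₁ = 119.22/0.85 = 140.26 mm.
From the linear strain diagram with ε_cu = 0.003: ε_t = 0.003 (d − c)/c = 0.003 × (765 − 140.26)/140.26 = 0.0134.
Since ε_t ≥ 0.005, the section is tension-controlled.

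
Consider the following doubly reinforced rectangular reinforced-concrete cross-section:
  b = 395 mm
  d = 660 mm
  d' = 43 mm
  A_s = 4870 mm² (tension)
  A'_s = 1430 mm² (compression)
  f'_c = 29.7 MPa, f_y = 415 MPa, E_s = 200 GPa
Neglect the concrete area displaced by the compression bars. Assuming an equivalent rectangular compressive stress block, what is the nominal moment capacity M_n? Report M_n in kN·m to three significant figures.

M_n ≈ 1210 kN·m

Assume both tension and compression steel yield.
Net tension couple steel: A_s − A'_s = 3440 mm².
a = (A_s − A'_s) f_y / (0.85 f'_c b) = 1427600/(0.85 × 29.7 × 395) = 143.16 mm.
c = a/β₁ = 143.16/0.838 = 170.84 mm; ε'_s = 0.003(c − d')/c = 0.0022 ≥ f_y/E_s = 0.0021, so compression steel does yield.
M_n = (A_s − A'_s) f_y (d − a/2) + A'_s f_y (d − d') = [1427600 × (660 − 71.58) + 593450 × (660 − 43)] × 10⁻⁶ = 840.03 + 366.16 = 1206.19 kN·m.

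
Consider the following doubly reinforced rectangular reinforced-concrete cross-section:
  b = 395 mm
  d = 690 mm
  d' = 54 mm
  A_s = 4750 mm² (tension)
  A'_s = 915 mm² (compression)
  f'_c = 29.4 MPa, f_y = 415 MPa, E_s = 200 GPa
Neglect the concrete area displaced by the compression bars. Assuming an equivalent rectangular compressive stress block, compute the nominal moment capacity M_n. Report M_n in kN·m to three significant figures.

M_n ≈ 1210 kN·m

Assume both tension and compression steel yield.
Net tension couple steel: A_s − A'_s = 3835 mm².
a = (A_s − A'_s) f_y / (0.85 f'_c b) = 1591525/(0.85 × 29.4 × 395) = 161.23 mm.
c = a/β₁ = 161.23/0.84 = 191.94 mm; ε'_s = 0.003(c − d')/c = 0.0022 ≥ f_y/E_s = 0.0021, so compression steel does yield.
M_n = (A_s − A'_s) f_y (d − a/2) + A'_s f_y (d − d') = [1591525 × (690 − 80.615) + 379725 × (690 − 54)] × 10⁻⁶ = 969.85 + 241.51 = 1211.36 kN·m.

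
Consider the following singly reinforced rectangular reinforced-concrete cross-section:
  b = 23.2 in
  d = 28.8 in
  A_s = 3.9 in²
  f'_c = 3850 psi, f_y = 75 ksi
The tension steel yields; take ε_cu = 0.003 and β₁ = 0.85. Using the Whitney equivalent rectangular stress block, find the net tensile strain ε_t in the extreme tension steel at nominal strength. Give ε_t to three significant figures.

ε_t ≈ 0.0161

a = A_s f_y/(0.85 f'_c b) = 3.853 in.
β₁ = 0.85, so c = a/β₁ = 3.853/0.85 = 4.533 in.
From the linear strain diagram with ε_cu = 0.003: ε_t = 0.003 (d − c)/c = 0.003 × (28.8 − 4.533)/4.533 = 0.0161.
Since ε_t ≥ 0.005, the section is tension-controlled.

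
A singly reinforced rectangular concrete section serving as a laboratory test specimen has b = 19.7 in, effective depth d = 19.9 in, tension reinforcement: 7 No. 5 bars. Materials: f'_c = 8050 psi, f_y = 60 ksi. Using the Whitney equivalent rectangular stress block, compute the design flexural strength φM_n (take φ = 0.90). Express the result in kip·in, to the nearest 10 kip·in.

A_s = 7 × 0.31 = 2.17 in².
T = A_s f_y = 2.17 × 60 = 130.2 kips.
a = T/(0.85 f'_c b) = 130.2/(0.85 × 8.05 × 19.7) = 0.966 in.
M_n = T(d − a/2) = 130.2 × (19.9 − 0.483) = 2528.1 kip·in.
φM_n = 0.90 × 2528.1 = 2275.3 kip·in.

φM_n ≈ 2280 kip·in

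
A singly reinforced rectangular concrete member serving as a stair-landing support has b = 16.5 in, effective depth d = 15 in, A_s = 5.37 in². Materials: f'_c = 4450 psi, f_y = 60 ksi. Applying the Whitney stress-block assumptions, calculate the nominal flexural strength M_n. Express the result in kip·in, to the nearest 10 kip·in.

M_n ≈ 4000 kip·in

T = A_s f_y = 5.37 × 60 = 322.2 kips.
a = T/(0.85 f'_c b) = 322.2/(0.85 × 4.45 × 16.5) = 5.163 in.
M_n = T(d − a/2) = 322.2 × (15 − 2.5815) = 4001.2 kip·in.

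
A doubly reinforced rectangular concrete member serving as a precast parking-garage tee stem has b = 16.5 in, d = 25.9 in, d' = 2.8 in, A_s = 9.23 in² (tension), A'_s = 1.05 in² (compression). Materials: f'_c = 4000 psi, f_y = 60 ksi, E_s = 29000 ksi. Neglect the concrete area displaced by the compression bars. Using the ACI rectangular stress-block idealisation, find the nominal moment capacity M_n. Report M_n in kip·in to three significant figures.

Assume both steels yield.
a = (A_s − A'_s) f_y/(0.85 f'_c b) = (9.23 − 1.05) × 60/(0.85 × 4 × 16.5) = 8.749 in.
c = a/β₁ = 8.749/0.85 = 10.293 in; ε'_s = 0.003(c − d')/c = 0.0022 ≥ ε_y = 0.0021, so the compression steel yields.
M_n = (A_s − A'_s) f_y (d − a/2) + A'_s f_y (d − d') = 490.8 × (25.9 − 4.3745) + 63 × (25.9 − 2.8) = 10564.7 + 1455.3 = 12020.0 kip·in.

M_n ≈ 12000 kip·in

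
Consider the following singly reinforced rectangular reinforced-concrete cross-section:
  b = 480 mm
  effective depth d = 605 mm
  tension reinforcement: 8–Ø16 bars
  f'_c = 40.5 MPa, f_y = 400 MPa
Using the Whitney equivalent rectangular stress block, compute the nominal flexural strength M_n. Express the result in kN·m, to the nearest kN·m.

M_n ≈ 377 kN·m

A_s = 8 × 201 = 1608 mm².
T = A_s f_y = 1608 × 400 = 643200 N = 643.2 kN.
From C = T: a = T/(0.85 f'_c b) = 643200/(0.85 × 40.5 × 480) = 38.93 mm.
M_n = T(d − a/2) = 643.2 kN × (605 − 19.465) mm = 376.62 kN·m.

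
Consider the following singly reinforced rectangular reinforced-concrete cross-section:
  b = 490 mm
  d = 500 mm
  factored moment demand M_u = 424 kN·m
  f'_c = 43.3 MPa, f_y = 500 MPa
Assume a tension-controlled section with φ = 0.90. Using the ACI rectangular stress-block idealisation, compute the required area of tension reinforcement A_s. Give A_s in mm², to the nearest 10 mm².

A_s ≈ 1990 mm²

M_n = M_u/φ = 424/0.90 = 471.111 kN·m.
With M_n = 0.85 f'_c a b (d − a/2), solve the quadratic for a:
a = d − √(d² − 2M_n/(0.85 f'_c b)) = 500 − √(500² − 2 × 471.111×10⁶/(0.85 × 43.3 × 490)) = 55.30 mm.
A_s = 0.85 f'_c a b / f_y = 0.85 × 43.3 × 55.30 × 490 / 500 = 1994.6 mm².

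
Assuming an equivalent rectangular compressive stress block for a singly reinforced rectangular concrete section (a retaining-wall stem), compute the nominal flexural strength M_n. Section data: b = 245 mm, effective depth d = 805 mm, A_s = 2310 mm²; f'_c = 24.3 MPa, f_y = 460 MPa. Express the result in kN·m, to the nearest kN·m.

M_n ≈ 744 kN·m

T = A_s f_y = 2310 × 460 = 1062600 N = 1062.6 kN.
From C = T: a = T/(0.85 f'_c b) = 1062600/(0.85 × 24.3 × 245) = 209.98 mm.
M_n = T(d − a/2) = 1062.6 kN × (805 − 104.99) mm = 743.83 kN·m.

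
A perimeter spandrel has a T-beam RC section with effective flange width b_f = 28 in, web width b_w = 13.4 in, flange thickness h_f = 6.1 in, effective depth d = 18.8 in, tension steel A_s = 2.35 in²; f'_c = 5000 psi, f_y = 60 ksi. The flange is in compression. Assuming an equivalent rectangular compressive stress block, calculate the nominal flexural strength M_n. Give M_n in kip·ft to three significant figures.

M_n ≈ 214 kip·ft

Tension: T = A_s f_y = 2.35 × 60 = 141 kips.
Try a within the flange: a = T/(0.85 f'_c b_f) = 141/(0.85 × 5 × 28) = 1.185 in.
Since a = 1.185 ≤ h_f = 6.1 in, the stress block lies entirely in the flange; analyse as a rectangular beam of width b_f.
M_n = T(d − a/2) = 141 × (18.8 − 0.5925) = 2567.3 kip·in.
M_n = 2567.3/12 = 213.94 kip·ft.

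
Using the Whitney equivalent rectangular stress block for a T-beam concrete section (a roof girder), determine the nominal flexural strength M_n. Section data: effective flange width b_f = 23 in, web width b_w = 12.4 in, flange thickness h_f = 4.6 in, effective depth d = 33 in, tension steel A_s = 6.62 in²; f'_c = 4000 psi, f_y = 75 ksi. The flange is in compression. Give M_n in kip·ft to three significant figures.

Tension: T = A_s f_y = 6.62 × 75 = 496.5 kips.
Try a within the flange: a = T/(0.85 f'_c b_f) = 496.5/(0.85 × 4 × 23) = 6.349 in.
a = 6.349 > h_f = 4.6 in: the block extends into the web. Split into flange-overhang and web parts.
C_f = 0.85 f'_c (b_f − b_w) h_f = 0.85 × 4 × (23 − 12.4) × 4.6 = 165.8 kips.
Remaining web compression depth: a_w = (T − C_f)/(0.85 f'_c b_w) = (496.5 − 165.8)/(0.85 × 4 × 12.4) = 7.844 in.
M_n = C_f(d − h_f/2) + (T − C_f)(d − a_w/2) = 165.8 × (33 − 2.3) + 330.7 × (33 − 3.922) = 5090.1 + 9616.1 = 14706.2 kip·in.
M_n = 14706.2/12 = 1225.52 kip·ft.

M_n ≈ 1230 kip·ft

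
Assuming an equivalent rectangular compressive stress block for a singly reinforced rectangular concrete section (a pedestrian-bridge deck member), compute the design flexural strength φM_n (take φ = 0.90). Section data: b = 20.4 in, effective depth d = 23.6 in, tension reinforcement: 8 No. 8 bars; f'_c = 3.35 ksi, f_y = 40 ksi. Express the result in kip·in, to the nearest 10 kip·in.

A_s = 8 × 0.79 = 6.32 in².
T = A_s f_y = 6.32 × 40 = 252.8 kips.
a = T/(0.85 f'_c b) = 252.8/(0.85 × 3.35 × 20.4) = 4.352 in.
M_n = T(d − a/2) = 252.8 × (23.6 − 2.176) = 5416.0 kip·in.
φM_n = 0.90 × 5416.0 = 4874.4 kip·in.

φM_n ≈ 4870 kip·in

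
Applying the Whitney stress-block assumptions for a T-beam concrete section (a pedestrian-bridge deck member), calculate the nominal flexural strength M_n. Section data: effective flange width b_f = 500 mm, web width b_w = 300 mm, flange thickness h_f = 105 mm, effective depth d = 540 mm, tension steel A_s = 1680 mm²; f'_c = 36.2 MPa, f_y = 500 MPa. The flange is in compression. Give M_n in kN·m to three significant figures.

Tension: T = A_s f_y = 1680 × 500 = 840000 N.
Try a within the flange: a = T/(0.85 f'_c b_f) = 840000/(0.85 × 36.2 × 500) = 54.60 mm.
Since a = 54.60 ≤ h_f = 105 mm, the stress block lies entirely in the flange; analyse as a rectangular beam of width b_f.
M_n = T(d − a/2) = 840000 × (540 − 27.3) = 430.67 × 10⁶ N·mm.
M_n = 430.67 kN·m.

M_n ≈ 431 kN·m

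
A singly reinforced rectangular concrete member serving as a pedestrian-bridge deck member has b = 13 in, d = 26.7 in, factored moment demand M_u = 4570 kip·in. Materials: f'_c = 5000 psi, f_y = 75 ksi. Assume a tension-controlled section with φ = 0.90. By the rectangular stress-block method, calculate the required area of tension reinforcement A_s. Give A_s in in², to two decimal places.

M_n = M_u/φ = 4570/0.90 = 5077.78 kip·in.
From M_n = 0.85 f'_c a b (d − a/2):
a = d − √(d² − 2M_n/(0.85 f'_c b)) = 26.7 − √(26.7² − 2 × 5077.78/(0.85 × 5 × 13)) = 3.698 in.
A_s = 0.85 f'_c a b / f_y = 0.85 × 5 × 3.698 × 13 / 75 = 2.724 in².

A_s ≈ 2.72 in²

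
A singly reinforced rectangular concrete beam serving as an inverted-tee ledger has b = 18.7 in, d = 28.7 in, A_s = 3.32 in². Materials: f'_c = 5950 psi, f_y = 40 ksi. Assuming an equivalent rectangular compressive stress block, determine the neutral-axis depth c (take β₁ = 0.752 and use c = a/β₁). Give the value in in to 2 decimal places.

c ≈ 1.87 in

T = A_s f_y = 3.32 × 40 = 132.8 kips.
a = T/(0.85 f'_c b) = 132.8/(0.85 × 5.95 × 18.7) = 1.4042 in.
With β₁ = 0.752, c = a/β₁ = 1.4042/0.752 = 1.87 in.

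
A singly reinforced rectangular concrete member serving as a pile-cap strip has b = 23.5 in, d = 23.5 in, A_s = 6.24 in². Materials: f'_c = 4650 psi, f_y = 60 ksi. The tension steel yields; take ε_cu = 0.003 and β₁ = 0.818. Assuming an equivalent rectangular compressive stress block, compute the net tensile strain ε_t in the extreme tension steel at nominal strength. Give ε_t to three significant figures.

a = A_s f_y/(0.85 f'_c b) = 4.031 in.
β₁ = 0.818, so c = a/β₁ = 4.031/0.818 = 4.928 in.
From the linear strain diagram with ε_cu = 0.003: ε_t = 0.003 (d − c)/c = 0.003 × (23.5 − 4.928)/4.928 = 0.0113.
Since ε_t ≥ 0.005, the section is tension-controlled.

ε_t ≈ 0.0113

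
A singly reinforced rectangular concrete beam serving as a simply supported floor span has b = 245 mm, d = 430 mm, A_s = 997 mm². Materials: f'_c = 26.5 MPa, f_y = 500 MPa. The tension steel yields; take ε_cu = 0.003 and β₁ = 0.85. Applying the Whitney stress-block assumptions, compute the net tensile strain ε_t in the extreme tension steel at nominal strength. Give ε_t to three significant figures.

a = A_s f_y/(0.85 f'_c b) = 90.33 mm.
β₁ = 0.85, so c = a/β₁ = 90.33/0.85 = 106.27 mm.
From the linear strain diagram with ε_cu = 0.003: ε_t = 0.003 (d − c)/c = 0.003 × (430 − 106.27)/106.27 = 0.00914.
Since ε_t ≥ 0.005, the section is tension-controlled.

ε_t ≈ 0.00914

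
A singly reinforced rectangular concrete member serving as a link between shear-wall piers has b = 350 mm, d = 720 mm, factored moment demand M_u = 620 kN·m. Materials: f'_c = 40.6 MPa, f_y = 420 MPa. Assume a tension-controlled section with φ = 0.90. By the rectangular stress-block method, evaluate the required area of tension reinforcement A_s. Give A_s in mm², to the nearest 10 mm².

M_n = M_u/φ = 620/0.90 = 688.889 kN·m.
With M_n = 0.85 f'_c a b (d − a/2), solve the quadratic for a:
a = d − √(d² − 2M_n/(0.85 f'_c b)) = 720 − √(720² − 2 × 688.889×10⁶/(0.85 × 40.6 × 350)) = 84.13 mm.
A_s = 0.85 f'_c a b / f_y = 0.85 × 40.6 × 84.13 × 350 / 420 = 2419.4 mm².

A_s ≈ 2420 mm²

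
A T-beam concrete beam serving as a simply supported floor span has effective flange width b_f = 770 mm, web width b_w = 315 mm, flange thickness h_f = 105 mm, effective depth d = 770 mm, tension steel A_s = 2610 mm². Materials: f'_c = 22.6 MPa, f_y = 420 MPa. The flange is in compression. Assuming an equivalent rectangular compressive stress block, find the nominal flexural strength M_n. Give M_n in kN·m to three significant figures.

Tension: T = A_s f_y = 2610 × 420 = 1096200 N.
Try a within the flange: a = T/(0.85 f'_c b_f) = 1096200/(0.85 × 22.6 × 770) = 74.11 mm.
Since a = 74.11 ≤ h_f = 105 mm, the stress block lies entirely in the flange; analyse as a rectangular beam of width b_f.
M_n = T(d − a/2) = 1096200 × (770 − 37.055) = 803.45 × 10⁶ N·mm.
M_n = 803.45 kN·m.

M_n ≈ 803 kN·m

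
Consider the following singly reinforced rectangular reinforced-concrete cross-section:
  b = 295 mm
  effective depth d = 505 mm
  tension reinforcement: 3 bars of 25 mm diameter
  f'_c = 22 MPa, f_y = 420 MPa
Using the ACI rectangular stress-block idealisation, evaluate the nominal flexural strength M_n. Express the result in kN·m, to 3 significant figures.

M_n ≈ 278 kN·m

A_s = 3 × 491 = 1473 mm².
T = A_s f_y = 1473 × 420 = 618660 N = 618.66 kN.
From C = T: a = T/(0.85 f'_c b) = 618660/(0.85 × 22 × 295) = 112.15 mm.
M_n = T(d − a/2) = 618.66 kN × (505 − 56.075) mm = 277.73 kN·m.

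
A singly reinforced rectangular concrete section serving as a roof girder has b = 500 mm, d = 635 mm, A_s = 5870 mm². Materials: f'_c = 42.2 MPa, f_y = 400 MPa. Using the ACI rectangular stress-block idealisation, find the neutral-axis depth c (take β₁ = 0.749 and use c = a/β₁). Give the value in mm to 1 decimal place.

c ≈ 174.8 mm

T = A_s f_y = 5870 × 400 = 2348000 N = 2348 kN.
Setting C = 0.85 f'_c a b equal to T: a = 2348000/(0.85 × 42.2 × 500) = 130.917 mm.
With β₁ = 0.749, c = a/β₁ = 130.917/0.749 = 174.8 mm.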